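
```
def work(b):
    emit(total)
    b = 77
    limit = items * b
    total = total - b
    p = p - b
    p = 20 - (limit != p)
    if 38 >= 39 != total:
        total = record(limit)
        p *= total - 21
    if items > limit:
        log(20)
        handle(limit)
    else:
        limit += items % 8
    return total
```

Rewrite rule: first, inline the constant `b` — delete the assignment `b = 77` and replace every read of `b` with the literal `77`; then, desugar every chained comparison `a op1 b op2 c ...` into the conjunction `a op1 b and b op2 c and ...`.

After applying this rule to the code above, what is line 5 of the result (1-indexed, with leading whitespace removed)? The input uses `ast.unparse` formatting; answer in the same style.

Transformed code:
def work(b):
    emit(total)
    limit = items * 77
    total = total - 77
    p = p - 77
    p = 20 - (limit != p)
    if 38 >= 39 and 39 != total:
        total = record(limit)
        p *= total - 21
    if items > limit:
        log(20)
        handle(limit)
    else:
        limit += items % 8
    return total

p = p - 77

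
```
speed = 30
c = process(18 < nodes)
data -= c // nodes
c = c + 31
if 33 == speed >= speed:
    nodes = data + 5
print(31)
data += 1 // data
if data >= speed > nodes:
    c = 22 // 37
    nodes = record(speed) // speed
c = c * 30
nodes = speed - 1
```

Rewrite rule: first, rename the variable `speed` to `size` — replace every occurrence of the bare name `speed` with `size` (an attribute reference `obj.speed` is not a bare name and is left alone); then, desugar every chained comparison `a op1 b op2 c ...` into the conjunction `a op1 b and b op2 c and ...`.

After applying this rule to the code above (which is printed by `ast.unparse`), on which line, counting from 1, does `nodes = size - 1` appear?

13

Transformed code:
size = 30
c = process(18 < nodes)
data -= c // nodes
c = c + 31
if 33 == size and size >= size:
    nodes = data + 5
print(31)
data += 1 // data
if data >= size and size > nodes:
    c = 22 // 37
    nodes = record(size) // size
c = c * 30
nodes = size - 1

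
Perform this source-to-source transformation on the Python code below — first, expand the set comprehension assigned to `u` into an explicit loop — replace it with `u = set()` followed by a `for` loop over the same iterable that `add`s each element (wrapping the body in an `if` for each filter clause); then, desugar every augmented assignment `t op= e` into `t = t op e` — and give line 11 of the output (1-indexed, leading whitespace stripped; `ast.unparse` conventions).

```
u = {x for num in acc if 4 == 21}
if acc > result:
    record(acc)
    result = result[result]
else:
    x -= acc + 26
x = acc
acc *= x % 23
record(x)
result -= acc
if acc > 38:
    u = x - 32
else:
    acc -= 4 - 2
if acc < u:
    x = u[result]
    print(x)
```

acc = acc * (x % 23)

Transformed code:
u = set()
for num in acc:
    if 4 == 21:
        u.add(x)
if acc > result:
    record(acc)
    result = result[result]
else:
    x = x - (acc + 26)
x = acc
acc = acc * (x % 23)
record(x)
result = result - acc
if acc > 38:
    u = x - 32
else:
    acc = acc - (4 - 2)
if acc < u:
    x = u[result]
    print(x)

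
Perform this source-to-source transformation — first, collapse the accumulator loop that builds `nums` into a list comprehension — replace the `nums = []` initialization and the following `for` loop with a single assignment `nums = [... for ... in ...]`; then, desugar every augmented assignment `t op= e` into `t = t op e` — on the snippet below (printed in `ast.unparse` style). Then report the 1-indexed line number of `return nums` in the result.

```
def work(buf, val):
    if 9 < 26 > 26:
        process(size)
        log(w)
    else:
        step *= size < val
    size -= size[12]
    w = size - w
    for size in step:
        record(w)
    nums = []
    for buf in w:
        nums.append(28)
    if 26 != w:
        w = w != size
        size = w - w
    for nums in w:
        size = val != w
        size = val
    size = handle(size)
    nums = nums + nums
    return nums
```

20

Transformed code:
def work(buf, val):
    if 9 < 26 > 26:
        process(size)
        log(w)
    else:
        step = step * (size < val)
    size = size - size[12]
    w = size - w
    for size in step:
        record(w)
    nums = [28 for buf in w]
    if 26 != w:
        w = w != size
        size = w - w
    for nums in w:
        size = val != w
        size = val
    size = handle(size)
    nums = nums + nums
    return nums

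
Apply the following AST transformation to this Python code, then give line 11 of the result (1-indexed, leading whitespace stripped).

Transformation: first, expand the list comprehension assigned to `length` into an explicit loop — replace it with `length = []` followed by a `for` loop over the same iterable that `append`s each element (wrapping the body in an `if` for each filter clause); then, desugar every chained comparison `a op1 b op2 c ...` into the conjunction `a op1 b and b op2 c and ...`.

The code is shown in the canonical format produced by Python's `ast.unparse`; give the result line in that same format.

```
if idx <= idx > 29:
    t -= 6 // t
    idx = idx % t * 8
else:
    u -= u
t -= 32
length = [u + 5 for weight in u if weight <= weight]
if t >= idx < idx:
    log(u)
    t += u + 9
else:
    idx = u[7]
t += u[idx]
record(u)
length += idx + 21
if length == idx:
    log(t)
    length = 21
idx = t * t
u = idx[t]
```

Transformed code:
if idx <= idx and idx > 29:
    t -= 6 // t
    idx = idx % t * 8
else:
    u -= u
t -= 32
length = []
for weight in u:
    if weight <= weight:
        length.append(u + 5)
if t >= idx and idx < idx:
    log(u)
    t += u + 9
else:
    idx = u[7]
t += u[idx]
record(u)
length += idx + 21
if length == idx:
    log(t)
    length = 21
idx = t * t
u = idx[t]

if t >= idx and idx < idx:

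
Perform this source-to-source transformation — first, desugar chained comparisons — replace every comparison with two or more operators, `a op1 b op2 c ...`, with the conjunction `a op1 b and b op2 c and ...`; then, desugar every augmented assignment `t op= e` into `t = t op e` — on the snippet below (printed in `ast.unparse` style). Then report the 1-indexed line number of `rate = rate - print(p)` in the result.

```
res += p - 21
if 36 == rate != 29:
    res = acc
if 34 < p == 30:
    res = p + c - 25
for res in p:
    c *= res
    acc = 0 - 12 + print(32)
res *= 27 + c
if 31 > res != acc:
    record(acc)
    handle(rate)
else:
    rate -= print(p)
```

Transformed code:
res = res + (p - 21)
if 36 == rate and rate != 29:
    res = acc
if 34 < p and p == 30:
    res = p + c - 25
for res in p:
    c = c * res
    acc = 0 - 12 + print(32)
res = res * (27 + c)
if 31 > res and res != acc:
    record(acc)
    handle(rate)
else:
    rate = rate - print(p)

14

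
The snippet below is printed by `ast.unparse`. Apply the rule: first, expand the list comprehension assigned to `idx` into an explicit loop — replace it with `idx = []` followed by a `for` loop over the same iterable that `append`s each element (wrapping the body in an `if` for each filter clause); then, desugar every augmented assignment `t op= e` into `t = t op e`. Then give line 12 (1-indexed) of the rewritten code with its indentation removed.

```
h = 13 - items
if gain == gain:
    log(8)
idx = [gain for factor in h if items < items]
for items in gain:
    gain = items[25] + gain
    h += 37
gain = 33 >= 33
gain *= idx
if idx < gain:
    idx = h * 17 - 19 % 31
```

Transformed code:
h = 13 - items
if gain == gain:
    log(8)
idx = []
for factor in h:
    if items < items:
        idx.append(gain)
for items in gain:
    gain = items[25] + gain
    h = h + 37
gain = 33 >= 33
gain = gain * idx
if idx < gain:
    idx = h * 17 - 19 % 31

gain = gain * idx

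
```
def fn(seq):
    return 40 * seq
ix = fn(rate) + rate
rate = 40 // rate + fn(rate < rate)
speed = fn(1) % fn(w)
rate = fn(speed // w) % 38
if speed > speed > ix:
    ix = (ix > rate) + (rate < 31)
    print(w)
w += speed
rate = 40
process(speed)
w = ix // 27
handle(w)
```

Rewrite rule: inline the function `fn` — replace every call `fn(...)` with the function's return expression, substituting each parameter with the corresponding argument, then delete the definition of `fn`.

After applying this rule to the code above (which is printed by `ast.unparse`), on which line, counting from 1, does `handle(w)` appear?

Transformed code:
ix = 40 * rate + rate
rate = 40 // rate + 40 * (rate < rate)
speed = 40 * 1 % (40 * w)
rate = 40 * (speed // w) % 38
if speed > speed > ix:
    ix = (ix > rate) + (rate < 31)
    print(w)
w += speed
rate = 40
process(speed)
w = ix // 27
handle(w)

12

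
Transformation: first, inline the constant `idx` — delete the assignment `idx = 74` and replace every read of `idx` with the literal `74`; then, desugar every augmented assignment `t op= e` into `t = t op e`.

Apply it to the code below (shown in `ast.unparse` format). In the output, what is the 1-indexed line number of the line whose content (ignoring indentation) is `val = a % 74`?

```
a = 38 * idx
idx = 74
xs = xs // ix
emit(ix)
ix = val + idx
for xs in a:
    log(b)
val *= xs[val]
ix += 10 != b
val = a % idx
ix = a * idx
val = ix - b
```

Transformed code:
a = 38 * 74
xs = xs // ix
emit(ix)
ix = val + 74
for xs in a:
    log(b)
val = val * xs[val]
ix = ix + (10 != b)
val = a % 74
ix = a * 74
val = ix - b

9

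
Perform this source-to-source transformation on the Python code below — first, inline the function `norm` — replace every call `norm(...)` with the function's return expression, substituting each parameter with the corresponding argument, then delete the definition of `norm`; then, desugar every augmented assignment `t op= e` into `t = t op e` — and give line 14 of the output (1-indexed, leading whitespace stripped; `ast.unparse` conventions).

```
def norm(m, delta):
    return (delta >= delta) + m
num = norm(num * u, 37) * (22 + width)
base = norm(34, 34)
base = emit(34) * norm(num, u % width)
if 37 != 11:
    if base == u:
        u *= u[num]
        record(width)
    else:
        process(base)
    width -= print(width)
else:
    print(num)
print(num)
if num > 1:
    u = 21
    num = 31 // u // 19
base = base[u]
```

if num > 1:

Transformed code:
num = ((37 >= 37) + num * u) * (22 + width)
base = (34 >= 34) + 34
base = emit(34) * ((u % width >= u % width) + num)
if 37 != 11:
    if base == u:
        u = u * u[num]
        record(width)
    else:
        process(base)
    width = width - print(width)
else:
    print(num)
print(num)
if num > 1:
    u = 21
    num = 31 // u // 19
base = base[u]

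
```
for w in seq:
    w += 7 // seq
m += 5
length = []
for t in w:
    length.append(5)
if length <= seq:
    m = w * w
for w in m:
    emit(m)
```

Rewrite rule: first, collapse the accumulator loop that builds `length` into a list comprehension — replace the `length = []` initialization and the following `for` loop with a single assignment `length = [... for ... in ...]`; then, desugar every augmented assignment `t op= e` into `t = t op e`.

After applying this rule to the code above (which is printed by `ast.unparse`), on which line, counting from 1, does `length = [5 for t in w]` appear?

4

Transformed code:
for w in seq:
    w = w + 7 // seq
m = m + 5
length = [5 for t in w]
if length <= seq:
    m = w * w
for w in m:
    emit(m)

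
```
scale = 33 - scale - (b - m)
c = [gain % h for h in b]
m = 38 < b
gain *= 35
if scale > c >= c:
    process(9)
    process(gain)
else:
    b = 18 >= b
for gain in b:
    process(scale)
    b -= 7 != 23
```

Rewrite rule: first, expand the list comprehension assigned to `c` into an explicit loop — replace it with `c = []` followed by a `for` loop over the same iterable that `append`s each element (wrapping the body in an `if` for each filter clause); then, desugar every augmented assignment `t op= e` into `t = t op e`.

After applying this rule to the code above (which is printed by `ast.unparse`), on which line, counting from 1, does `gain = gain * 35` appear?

Transformed code:
scale = 33 - scale - (b - m)
c = []
for h in b:
    c.append(gain % h)
m = 38 < b
gain = gain * 35
if scale > c >= c:
    process(9)
    process(gain)
else:
    b = 18 >= b
for gain in b:
    process(scale)
    b = b - (7 != 23)

6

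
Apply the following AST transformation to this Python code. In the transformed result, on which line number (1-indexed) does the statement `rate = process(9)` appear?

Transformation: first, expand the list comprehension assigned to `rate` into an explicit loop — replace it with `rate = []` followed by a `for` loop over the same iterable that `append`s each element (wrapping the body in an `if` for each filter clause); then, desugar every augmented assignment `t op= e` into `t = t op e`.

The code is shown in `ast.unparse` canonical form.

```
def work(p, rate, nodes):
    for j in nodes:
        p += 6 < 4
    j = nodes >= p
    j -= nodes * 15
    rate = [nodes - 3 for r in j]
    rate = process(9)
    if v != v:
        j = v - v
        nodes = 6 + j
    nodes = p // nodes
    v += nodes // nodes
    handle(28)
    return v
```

Transformed code:
def work(p, rate, nodes):
    for j in nodes:
        p = p + (6 < 4)
    j = nodes >= p
    j = j - nodes * 15
    rate = []
    for r in j:
        rate.append(nodes - 3)
    rate = process(9)
    if v != v:
        j = v - v
        nodes = 6 + j
    nodes = p // nodes
    v = v + nodes // nodes
    handle(28)
    return v

9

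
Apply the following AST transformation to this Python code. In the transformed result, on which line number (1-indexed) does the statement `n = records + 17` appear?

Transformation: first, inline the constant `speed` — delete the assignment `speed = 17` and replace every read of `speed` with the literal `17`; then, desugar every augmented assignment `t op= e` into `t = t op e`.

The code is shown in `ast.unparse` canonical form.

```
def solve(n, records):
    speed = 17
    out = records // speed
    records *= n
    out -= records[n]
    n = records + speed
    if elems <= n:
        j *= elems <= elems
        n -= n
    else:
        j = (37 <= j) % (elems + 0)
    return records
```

5

Transformed code:
def solve(n, records):
    out = records // 17
    records = records * n
    out = out - records[n]
    n = records + 17
    if elems <= n:
        j = j * (elems <= elems)
        n = n - n
    else:
        j = (37 <= j) % (elems + 0)
    return records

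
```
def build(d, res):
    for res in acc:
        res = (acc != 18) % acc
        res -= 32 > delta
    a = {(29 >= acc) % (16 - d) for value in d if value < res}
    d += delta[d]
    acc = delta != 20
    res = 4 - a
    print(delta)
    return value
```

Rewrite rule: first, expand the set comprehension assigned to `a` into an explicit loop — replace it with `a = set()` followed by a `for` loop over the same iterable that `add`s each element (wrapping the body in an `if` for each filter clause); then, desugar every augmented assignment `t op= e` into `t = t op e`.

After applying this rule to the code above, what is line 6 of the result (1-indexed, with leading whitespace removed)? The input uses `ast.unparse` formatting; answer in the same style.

Transformed code:
def build(d, res):
    for res in acc:
        res = (acc != 18) % acc
        res = res - (32 > delta)
    a = set()
    for value in d:
        if value < res:
            a.add((29 >= acc) % (16 - d))
    d = d + delta[d]
    acc = delta != 20
    res = 4 - a
    print(delta)
    return value

for value in d:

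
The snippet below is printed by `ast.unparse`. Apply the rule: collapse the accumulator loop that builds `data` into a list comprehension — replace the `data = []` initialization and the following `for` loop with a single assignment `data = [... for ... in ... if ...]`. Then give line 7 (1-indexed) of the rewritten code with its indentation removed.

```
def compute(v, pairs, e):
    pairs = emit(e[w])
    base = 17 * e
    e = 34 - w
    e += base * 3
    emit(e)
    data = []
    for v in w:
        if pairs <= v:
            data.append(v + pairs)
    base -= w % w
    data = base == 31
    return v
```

data = [v + pairs for v in w if pairs <= v]

Transformed code:
def compute(v, pairs, e):
    pairs = emit(e[w])
    base = 17 * e
    e = 34 - w
    e += base * 3
    emit(e)
    data = [v + pairs for v in w if pairs <= v]
    base -= w % w
    data = base == 31
    return v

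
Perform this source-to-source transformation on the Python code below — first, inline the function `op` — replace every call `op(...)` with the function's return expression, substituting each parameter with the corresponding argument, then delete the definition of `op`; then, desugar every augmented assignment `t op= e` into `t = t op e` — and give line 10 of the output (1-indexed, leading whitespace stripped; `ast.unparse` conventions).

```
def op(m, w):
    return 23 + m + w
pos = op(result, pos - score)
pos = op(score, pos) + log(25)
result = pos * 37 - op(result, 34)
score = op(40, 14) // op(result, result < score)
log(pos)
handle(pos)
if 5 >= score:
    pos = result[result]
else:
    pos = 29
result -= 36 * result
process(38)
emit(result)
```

Transformed code:
pos = 23 + result + (pos - score)
pos = 23 + score + pos + log(25)
result = pos * 37 - (23 + result + 34)
score = (23 + 40 + 14) // (23 + result + (result < score))
log(pos)
handle(pos)
if 5 >= score:
    pos = result[result]
else:
    pos = 29
result = result - 36 * result
process(38)
emit(result)

pos = 29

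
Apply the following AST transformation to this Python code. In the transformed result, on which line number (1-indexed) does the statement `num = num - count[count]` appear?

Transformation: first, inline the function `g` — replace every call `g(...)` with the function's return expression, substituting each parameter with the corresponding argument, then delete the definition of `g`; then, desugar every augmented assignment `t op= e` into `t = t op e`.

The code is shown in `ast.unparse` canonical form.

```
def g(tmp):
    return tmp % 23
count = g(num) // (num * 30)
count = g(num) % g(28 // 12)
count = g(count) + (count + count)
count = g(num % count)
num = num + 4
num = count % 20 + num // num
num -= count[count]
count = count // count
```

Transformed code:
count = num % 23 // (num * 30)
count = num % 23 % (28 // 12 % 23)
count = count % 23 + (count + count)
count = num % count % 23
num = num + 4
num = count % 20 + num // num
num = num - count[count]
count = count // count

7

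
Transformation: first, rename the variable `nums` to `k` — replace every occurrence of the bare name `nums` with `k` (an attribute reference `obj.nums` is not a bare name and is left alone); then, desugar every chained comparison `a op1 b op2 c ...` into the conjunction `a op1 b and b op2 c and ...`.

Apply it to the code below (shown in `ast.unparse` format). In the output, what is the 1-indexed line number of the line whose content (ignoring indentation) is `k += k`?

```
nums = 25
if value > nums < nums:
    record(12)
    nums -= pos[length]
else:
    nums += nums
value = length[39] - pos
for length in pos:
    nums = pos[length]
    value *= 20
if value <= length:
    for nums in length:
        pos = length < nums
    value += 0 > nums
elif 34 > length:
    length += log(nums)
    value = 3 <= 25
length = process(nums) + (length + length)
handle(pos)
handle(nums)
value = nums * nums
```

Transformed code:
k = 25
if value > k and k < k:
    record(12)
    k -= pos[length]
else:
    k += k
value = length[39] - pos
for length in pos:
    k = pos[length]
    value *= 20
if value <= length:
    for k in length:
        pos = length < k
    value += 0 > k
elif 34 > length:
    length += log(k)
    value = 3 <= 25
length = process(k) + (length + length)
handle(pos)
handle(k)
value = k * k

6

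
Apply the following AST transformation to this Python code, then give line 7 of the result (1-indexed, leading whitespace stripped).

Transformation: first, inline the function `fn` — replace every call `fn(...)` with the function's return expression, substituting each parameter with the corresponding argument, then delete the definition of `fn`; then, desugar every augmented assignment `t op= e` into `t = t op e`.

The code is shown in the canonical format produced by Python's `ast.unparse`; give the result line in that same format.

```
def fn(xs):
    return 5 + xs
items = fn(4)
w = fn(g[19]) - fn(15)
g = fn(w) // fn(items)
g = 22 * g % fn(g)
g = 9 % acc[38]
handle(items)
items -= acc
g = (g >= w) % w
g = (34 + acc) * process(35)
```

items = items - acc

Transformed code:
items = 5 + 4
w = 5 + g[19] - (5 + 15)
g = (5 + w) // (5 + items)
g = 22 * g % (5 + g)
g = 9 % acc[38]
handle(items)
items = items - acc
g = (g >= w) % w
g = (34 + acc) * process(35)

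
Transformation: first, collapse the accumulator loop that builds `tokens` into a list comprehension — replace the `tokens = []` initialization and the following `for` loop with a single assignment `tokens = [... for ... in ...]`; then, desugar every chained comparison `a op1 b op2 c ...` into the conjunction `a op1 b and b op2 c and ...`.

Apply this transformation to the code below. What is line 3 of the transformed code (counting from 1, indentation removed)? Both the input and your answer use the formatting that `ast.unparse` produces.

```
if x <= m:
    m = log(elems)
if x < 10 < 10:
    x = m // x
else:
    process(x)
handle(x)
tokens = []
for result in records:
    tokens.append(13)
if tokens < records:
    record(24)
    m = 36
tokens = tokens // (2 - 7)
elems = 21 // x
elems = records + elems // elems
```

Transformed code:
if x <= m:
    m = log(elems)
if x < 10 and 10 < 10:
    x = m // x
else:
    process(x)
handle(x)
tokens = [13 for result in records]
if tokens < records:
    record(24)
    m = 36
tokens = tokens // (2 - 7)
elems = 21 // x
elems = records + elems // elems

if x < 10 and 10 < 10:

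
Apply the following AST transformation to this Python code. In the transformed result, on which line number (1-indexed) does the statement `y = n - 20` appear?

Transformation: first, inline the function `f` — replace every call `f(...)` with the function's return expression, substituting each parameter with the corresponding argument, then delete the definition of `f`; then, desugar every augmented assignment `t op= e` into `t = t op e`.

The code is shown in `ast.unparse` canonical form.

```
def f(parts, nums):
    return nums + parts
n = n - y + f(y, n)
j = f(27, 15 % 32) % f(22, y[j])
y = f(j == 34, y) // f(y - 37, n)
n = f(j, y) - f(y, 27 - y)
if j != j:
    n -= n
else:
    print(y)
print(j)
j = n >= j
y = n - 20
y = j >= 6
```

11

Transformed code:
n = n - y + (n + y)
j = (15 % 32 + 27) % (y[j] + 22)
y = (y + (j == 34)) // (n + (y - 37))
n = y + j - (27 - y + y)
if j != j:
    n = n - n
else:
    print(y)
print(j)
j = n >= j
y = n - 20
y = j >= 6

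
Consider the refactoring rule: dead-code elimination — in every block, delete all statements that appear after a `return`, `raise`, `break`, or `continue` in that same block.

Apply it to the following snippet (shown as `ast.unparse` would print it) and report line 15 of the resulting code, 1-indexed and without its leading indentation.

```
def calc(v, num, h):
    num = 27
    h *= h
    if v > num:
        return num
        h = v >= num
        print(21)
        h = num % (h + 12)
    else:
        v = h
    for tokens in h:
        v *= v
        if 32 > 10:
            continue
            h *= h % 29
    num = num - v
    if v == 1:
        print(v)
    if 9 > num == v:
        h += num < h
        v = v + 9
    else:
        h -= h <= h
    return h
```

if 9 > num == v:

Transformed code:
def calc(v, num, h):
    num = 27
    h *= h
    if v > num:
        return num
    else:
        v = h
    for tokens in h:
        v *= v
        if 32 > 10:
            continue
    num = num - v
    if v == 1:
        print(v)
    if 9 > num == v:
        h += num < h
        v = v + 9
    else:
        h -= h <= h
    return h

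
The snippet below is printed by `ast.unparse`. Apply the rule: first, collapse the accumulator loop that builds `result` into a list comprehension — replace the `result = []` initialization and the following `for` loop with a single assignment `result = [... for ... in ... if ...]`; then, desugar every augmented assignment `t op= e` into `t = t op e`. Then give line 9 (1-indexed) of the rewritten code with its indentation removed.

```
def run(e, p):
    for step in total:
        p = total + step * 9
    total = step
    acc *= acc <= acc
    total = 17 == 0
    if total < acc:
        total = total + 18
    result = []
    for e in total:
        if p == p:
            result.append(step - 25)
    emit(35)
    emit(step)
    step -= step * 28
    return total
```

Transformed code:
def run(e, p):
    for step in total:
        p = total + step * 9
    total = step
    acc = acc * (acc <= acc)
    total = 17 == 0
    if total < acc:
        total = total + 18
    result = [step - 25 for e in total if p == p]
    emit(35)
    emit(step)
    step = step - step * 28
    return total

result = [step - 25 for e in total if p == p]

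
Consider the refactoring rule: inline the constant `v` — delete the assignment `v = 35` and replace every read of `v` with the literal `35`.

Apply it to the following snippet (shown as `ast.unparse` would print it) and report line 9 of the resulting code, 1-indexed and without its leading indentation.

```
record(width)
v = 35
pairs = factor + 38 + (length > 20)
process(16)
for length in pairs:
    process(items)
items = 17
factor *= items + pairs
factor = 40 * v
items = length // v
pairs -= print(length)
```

items = length // 35

Transformed code:
record(width)
pairs = factor + 38 + (length > 20)
process(16)
for length in pairs:
    process(items)
items = 17
factor *= items + pairs
factor = 40 * 35
items = length // 35
pairs -= print(length)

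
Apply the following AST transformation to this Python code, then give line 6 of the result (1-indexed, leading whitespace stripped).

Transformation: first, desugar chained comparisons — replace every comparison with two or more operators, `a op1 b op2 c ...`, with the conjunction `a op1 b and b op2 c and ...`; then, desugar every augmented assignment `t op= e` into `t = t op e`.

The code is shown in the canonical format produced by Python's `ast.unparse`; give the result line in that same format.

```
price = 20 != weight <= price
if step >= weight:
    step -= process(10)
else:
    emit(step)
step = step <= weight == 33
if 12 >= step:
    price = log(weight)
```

Transformed code:
price = 20 != weight and weight <= price
if step >= weight:
    step = step - process(10)
else:
    emit(step)
step = step <= weight and weight == 33
if 12 >= step:
    price = log(weight)

step = step <= weight and weight == 33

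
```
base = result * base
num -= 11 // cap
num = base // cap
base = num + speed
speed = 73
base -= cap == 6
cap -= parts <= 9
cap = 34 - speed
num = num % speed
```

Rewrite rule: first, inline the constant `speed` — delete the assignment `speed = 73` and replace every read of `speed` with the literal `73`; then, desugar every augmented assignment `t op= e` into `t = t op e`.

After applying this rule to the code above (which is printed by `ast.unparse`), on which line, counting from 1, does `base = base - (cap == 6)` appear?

Transformed code:
base = result * base
num = num - 11 // cap
num = base // cap
base = num + 73
base = base - (cap == 6)
cap = cap - (parts <= 9)
cap = 34 - 73
num = num % 73

5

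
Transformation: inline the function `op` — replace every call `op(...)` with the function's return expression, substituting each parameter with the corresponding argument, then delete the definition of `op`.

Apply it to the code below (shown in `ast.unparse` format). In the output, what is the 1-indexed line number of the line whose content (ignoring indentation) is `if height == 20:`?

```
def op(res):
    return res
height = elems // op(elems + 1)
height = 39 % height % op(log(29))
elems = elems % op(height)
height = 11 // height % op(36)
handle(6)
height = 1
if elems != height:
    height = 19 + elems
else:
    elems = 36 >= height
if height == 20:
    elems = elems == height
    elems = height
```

11

Transformed code:
height = elems // (elems + 1)
height = 39 % height % log(29)
elems = elems % height
height = 11 // height % 36
handle(6)
height = 1
if elems != height:
    height = 19 + elems
else:
    elems = 36 >= height
if height == 20:
    elems = elems == height
    elems = height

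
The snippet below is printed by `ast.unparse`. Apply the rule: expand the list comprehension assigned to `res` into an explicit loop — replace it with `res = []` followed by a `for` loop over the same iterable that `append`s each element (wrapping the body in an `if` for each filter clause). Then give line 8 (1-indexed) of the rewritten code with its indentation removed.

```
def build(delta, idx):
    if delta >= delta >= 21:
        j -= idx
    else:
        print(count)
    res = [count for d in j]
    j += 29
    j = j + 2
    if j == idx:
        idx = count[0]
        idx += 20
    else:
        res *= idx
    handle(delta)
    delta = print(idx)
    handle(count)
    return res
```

Transformed code:
def build(delta, idx):
    if delta >= delta >= 21:
        j -= idx
    else:
        print(count)
    res = []
    for d in j:
        res.append(count)
    j += 29
    j = j + 2
    if j == idx:
        idx = count[0]
        idx += 20
    else:
        res *= idx
    handle(delta)
    delta = print(idx)
    handle(count)
    return res

res.append(count)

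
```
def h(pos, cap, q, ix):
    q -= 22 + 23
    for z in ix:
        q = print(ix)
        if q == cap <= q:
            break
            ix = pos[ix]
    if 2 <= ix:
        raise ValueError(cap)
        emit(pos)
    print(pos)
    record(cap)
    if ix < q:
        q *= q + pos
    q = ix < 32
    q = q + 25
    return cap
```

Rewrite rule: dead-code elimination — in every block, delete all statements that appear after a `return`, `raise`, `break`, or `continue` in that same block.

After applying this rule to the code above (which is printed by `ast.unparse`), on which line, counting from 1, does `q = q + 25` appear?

14

Transformed code:
def h(pos, cap, q, ix):
    q -= 22 + 23
    for z in ix:
        q = print(ix)
        if q == cap <= q:
            break
    if 2 <= ix:
        raise ValueError(cap)
    print(pos)
    record(cap)
    if ix < q:
        q *= q + pos
    q = ix < 32
    q = q + 25
    return cap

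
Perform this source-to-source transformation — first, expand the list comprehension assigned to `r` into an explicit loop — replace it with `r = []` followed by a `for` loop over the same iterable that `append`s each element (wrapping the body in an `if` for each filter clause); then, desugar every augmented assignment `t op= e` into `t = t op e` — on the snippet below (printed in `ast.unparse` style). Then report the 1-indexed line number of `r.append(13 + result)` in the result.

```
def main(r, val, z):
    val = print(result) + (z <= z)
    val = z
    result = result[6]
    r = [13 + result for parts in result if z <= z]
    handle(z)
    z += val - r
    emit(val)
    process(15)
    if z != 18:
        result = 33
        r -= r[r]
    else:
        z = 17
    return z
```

8

Transformed code:
def main(r, val, z):
    val = print(result) + (z <= z)
    val = z
    result = result[6]
    r = []
    for parts in result:
        if z <= z:
            r.append(13 + result)
    handle(z)
    z = z + (val - r)
    emit(val)
    process(15)
    if z != 18:
        result = 33
        r = r - r[r]
    else:
        z = 17
    return z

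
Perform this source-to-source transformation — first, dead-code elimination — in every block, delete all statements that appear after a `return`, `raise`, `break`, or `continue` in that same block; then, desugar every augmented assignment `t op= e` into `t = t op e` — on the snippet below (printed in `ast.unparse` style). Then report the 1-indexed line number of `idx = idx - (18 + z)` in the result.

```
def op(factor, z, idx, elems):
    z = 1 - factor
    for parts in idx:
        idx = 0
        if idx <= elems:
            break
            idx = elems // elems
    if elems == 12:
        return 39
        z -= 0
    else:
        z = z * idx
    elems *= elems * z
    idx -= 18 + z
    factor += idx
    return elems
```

12

Transformed code:
def op(factor, z, idx, elems):
    z = 1 - factor
    for parts in idx:
        idx = 0
        if idx <= elems:
            break
    if elems == 12:
        return 39
    else:
        z = z * idx
    elems = elems * (elems * z)
    idx = idx - (18 + z)
    factor = factor + idx
    return elems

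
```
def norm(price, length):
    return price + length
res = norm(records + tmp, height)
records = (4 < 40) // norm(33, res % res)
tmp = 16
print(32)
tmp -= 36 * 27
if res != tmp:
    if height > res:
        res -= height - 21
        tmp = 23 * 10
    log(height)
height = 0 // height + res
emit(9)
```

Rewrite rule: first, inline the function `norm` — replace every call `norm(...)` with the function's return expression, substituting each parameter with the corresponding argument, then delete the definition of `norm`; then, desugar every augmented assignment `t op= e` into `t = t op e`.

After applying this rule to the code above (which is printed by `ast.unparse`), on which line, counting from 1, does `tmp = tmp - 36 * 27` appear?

Transformed code:
res = records + tmp + height
records = (4 < 40) // (33 + res % res)
tmp = 16
print(32)
tmp = tmp - 36 * 27
if res != tmp:
    if height > res:
        res = res - (height - 21)
        tmp = 23 * 10
    log(height)
height = 0 // height + res
emit(9)

5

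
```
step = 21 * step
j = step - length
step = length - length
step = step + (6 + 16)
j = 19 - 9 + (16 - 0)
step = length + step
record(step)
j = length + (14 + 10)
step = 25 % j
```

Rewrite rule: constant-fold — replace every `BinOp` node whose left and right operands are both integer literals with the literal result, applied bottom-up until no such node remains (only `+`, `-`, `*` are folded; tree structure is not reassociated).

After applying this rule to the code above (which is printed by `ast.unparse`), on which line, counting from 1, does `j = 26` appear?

Transformed code:
step = 21 * step
j = step - length
step = length - length
step = step + 22
j = 26
step = length + step
record(step)
j = length + 24
step = 25 % j

5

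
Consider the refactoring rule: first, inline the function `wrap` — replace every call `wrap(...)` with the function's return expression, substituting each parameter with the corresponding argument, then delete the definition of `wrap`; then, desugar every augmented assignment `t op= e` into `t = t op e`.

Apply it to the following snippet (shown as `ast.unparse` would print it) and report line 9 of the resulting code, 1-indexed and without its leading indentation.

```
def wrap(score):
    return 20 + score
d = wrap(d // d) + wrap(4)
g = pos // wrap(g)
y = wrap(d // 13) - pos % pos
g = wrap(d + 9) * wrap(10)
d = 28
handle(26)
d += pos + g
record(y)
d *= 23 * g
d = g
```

Transformed code:
d = 20 + d // d + (20 + 4)
g = pos // (20 + g)
y = 20 + d // 13 - pos % pos
g = (20 + (d + 9)) * (20 + 10)
d = 28
handle(26)
d = d + (pos + g)
record(y)
d = d * (23 * g)
d = g

d = d * (23 * g)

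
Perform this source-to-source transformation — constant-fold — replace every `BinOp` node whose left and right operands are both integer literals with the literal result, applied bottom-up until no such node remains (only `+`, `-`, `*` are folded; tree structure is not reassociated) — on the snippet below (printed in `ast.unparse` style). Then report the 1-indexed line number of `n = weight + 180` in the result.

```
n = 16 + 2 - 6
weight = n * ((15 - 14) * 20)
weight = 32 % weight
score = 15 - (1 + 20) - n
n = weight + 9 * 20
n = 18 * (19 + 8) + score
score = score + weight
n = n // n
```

5

Transformed code:
n = 12
weight = n * 20
weight = 32 % weight
score = -6 - n
n = weight + 180
n = 486 + score
score = score + weight
n = n // n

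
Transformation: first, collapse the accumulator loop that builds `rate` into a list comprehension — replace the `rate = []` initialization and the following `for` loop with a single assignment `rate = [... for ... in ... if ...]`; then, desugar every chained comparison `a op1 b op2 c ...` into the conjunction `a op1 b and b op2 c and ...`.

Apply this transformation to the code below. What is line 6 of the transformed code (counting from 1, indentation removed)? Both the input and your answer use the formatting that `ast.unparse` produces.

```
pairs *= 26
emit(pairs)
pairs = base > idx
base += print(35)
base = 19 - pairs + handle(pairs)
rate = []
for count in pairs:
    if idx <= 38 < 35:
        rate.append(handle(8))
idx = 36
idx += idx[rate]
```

rate = [handle(8) for count in pairs if idx <= 38 and 38 < 35]

Transformed code:
pairs *= 26
emit(pairs)
pairs = base > idx
base += print(35)
base = 19 - pairs + handle(pairs)
rate = [handle(8) for count in pairs if idx <= 38 and 38 < 35]
idx = 36
idx += idx[rate]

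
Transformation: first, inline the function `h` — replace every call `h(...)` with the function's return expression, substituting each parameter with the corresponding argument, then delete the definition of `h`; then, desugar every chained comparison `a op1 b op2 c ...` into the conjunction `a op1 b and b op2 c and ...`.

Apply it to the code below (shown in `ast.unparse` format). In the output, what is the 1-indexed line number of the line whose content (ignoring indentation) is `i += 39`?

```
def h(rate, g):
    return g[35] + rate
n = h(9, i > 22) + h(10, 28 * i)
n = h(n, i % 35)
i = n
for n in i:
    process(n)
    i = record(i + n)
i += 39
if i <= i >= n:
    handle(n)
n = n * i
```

Transformed code:
n = (i > 22)[35] + 9 + ((28 * i)[35] + 10)
n = (i % 35)[35] + n
i = n
for n in i:
    process(n)
    i = record(i + n)
i += 39
if i <= i and i >= n:
    handle(n)
n = n * i

7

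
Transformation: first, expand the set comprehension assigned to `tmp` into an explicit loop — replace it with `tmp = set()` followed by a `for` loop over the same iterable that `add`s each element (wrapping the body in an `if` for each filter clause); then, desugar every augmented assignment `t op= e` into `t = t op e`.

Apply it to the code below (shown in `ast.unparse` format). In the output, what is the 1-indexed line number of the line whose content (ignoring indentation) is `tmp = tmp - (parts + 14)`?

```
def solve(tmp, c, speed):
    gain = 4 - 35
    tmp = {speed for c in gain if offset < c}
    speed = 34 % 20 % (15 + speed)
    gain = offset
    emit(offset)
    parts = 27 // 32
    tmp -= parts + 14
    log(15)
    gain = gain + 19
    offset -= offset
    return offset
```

Transformed code:
def solve(tmp, c, speed):
    gain = 4 - 35
    tmp = set()
    for c in gain:
        if offset < c:
            tmp.add(speed)
    speed = 34 % 20 % (15 + speed)
    gain = offset
    emit(offset)
    parts = 27 // 32
    tmp = tmp - (parts + 14)
    log(15)
    gain = gain + 19
    offset = offset - offset
    return offset

11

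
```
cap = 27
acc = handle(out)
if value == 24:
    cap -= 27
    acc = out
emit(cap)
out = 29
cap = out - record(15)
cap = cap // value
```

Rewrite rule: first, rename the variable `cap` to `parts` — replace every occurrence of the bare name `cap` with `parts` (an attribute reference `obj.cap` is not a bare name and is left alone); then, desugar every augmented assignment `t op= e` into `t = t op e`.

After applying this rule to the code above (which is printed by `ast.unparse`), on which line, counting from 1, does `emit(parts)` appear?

6

Transformed code:
parts = 27
acc = handle(out)
if value == 24:
    parts = parts - 27
    acc = out
emit(parts)
out = 29
parts = out - record(15)
parts = parts // value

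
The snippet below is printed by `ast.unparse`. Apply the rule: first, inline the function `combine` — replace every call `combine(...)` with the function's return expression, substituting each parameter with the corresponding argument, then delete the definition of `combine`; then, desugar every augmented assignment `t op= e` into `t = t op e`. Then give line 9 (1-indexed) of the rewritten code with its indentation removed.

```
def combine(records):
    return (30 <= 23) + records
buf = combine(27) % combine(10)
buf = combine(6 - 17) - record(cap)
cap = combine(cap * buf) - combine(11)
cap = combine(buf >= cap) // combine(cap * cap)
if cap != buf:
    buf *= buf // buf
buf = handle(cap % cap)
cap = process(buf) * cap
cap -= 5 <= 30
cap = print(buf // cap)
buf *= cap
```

cap = cap - (5 <= 30)

Transformed code:
buf = ((30 <= 23) + 27) % ((30 <= 23) + 10)
buf = (30 <= 23) + (6 - 17) - record(cap)
cap = (30 <= 23) + cap * buf - ((30 <= 23) + 11)
cap = ((30 <= 23) + (buf >= cap)) // ((30 <= 23) + cap * cap)
if cap != buf:
    buf = buf * (buf // buf)
buf = handle(cap % cap)
cap = process(buf) * cap
cap = cap - (5 <= 30)
cap = print(buf // cap)
buf = buf * cap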